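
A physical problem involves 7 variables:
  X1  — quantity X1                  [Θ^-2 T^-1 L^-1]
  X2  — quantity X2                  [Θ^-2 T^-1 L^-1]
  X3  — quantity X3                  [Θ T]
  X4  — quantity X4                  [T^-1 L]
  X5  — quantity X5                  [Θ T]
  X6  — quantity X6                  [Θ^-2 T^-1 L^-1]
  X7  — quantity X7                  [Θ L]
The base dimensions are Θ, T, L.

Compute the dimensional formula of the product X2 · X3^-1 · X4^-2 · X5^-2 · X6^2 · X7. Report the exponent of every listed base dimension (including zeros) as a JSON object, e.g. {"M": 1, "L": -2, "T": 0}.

{"Θ": -8, "T": -4, "L": -4}

Dimensional matrix (Θ×T×L by X1×X2×X3×X4×X5×X6×X7):
  Θ: [-2 -2  1  0  1 -2  1]
  T: [-1 -1  1 -1  1 -1  0]
  L: [-1 -1  0  1  0 -1  1]
  [Θ]: (1)·-2+(-1)·1+(-2)·0+(-2)·1+(2)·-2+(1)·1 = -8
  [T]: (1)·-1+(-1)·1+(-2)·-1+(-2)·1+(2)·-1+(1)·0 = -4
  [L]: (1)·-1+(-1)·0+(-2)·1+(-2)·0+(2)·-1+(1)·1 = -4
⇒ Θ^-8 T^-4 L^-4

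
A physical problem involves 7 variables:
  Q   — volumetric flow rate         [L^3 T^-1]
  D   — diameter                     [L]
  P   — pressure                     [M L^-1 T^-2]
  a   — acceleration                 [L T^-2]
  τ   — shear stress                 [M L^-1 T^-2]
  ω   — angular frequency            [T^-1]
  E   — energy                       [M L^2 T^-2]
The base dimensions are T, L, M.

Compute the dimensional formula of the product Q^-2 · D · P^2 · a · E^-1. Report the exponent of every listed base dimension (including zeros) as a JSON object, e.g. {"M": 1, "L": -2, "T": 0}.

{"T": -2, "L": -8, "M": 1}

Dimensional matrix (T×L×M by Q×D×P×a×τ×ω×E):
  T: [-1  0 -2 -2 -2 -1 -2]
  L: [ 3  1 -1  1 -1  0  2]
  M: [ 0  0  1  0  1  0  1]
  [T]: (-2)·-1+(1)·0+(2)·-2+(1)·-2+(-1)·-2 = -2
  [L]: (-2)·3+(1)·1+(2)·-1+(1)·1+(-1)·2 = -8
  [M]: (-2)·0+(1)·0+(2)·1+(1)·0+(-1)·1 = 1
⇒ T^-2 L^-8 M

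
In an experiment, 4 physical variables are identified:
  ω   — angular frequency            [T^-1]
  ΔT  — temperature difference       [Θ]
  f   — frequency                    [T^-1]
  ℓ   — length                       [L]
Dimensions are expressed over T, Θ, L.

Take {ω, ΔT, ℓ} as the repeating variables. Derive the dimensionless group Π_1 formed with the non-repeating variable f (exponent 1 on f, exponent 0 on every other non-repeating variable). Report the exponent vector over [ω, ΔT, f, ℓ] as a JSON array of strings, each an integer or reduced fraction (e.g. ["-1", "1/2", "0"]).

["-1", "0", "1", "0"]

Dimensional matrix (T×Θ×L by ω×ΔT×f×ℓ):
  T: [-1  0 -1  0]
  Θ: [ 0  1  0  0]
  L: [ 0  0  0  1]
Row reduction gives pivot columns ω,ΔT,ℓ; rank = 3
Repeat: ω,ΔT,ℓ; free: f
RREF:
  r0: [   1    0    1    0]
  r1: [   0    1    0    0]
  r2: [   0    0    0    1]
Fix exponent of f at 1; solve each RREF row for its pivot's exponent:
  r0: exp(ω) + (1)·1 = 0 ⇒ exp(ω) = -1
  r1: exp(ΔT) + (0)·1 = 0 ⇒ exp(ΔT) = 0
  r2: exp(ℓ) + (0)·1 = 0 ⇒ exp(ℓ) = 0
Π_1 = ω^-1 · f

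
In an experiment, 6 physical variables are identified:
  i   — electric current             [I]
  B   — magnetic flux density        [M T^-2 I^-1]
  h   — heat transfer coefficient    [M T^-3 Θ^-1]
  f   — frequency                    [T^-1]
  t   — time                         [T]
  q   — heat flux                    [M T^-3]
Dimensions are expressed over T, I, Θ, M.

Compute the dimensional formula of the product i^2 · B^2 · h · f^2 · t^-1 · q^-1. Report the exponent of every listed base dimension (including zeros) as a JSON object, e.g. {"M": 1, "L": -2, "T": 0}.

Write exponents as rows T,I,Θ,M / cols i,B,h,f,t,q:
  T: [ 0 -2 -3 -1  1 -3]
  I: [ 1 -1  0  0  0  0]
  Θ: [ 0  0 -1  0  0  0]
  M: [ 0  1  1  0  0  1]
  [T]: (2)·0+(2)·-2+(1)·-3+(2)·-1+(-1)·1+(-1)·-3 = -7
  [I]: (2)·1+(2)·-1+(1)·0+(2)·0+(-1)·0+(-1)·0 = 0
  [Θ]: (2)·0+(2)·0+(1)·-1+(2)·0+(-1)·0+(-1)·0 = -1
  [M]: (2)·0+(2)·1+(1)·1+(2)·0+(-1)·0+(-1)·1 = 2
⇒ T^-7 Θ^-1 M^2

{"T": -7, "I": 0, "Θ": -1, "M": 2}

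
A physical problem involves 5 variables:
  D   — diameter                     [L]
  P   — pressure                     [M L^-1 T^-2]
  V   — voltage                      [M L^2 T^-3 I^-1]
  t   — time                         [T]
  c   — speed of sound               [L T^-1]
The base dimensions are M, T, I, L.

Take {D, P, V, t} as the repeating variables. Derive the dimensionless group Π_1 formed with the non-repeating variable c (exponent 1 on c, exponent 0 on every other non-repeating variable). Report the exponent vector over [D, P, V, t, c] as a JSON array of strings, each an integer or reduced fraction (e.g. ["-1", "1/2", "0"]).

Write exponents as rows M,T,I,L / cols D,P,V,t,c:
  M: [ 0  1  1  0  0]
  T: [ 0 -2 -3  1 -1]
  I: [ 0  0 -1  0  0]
  L: [ 1 -1  2  0  1]
Echelon form has 4 nonzero rows (pivots: D,P,V,t)
Pivot set = {D,P,V,t}, free = {c}
RREF:
  r0: [   1    0    0    0    1]
  r1: [   0    1    0    0    0]
  r2: [   0    0    1    0    0]
  r3: [   0    0    0    1   -1]
Fix exponent of c at 1; solve each RREF row for its pivot's exponent:
  r0: exp(D) + (1)·1 = 0 ⇒ exp(D) = -1
  r1: exp(P) + (0)·1 = 0 ⇒ exp(P) = 0
  r2: exp(V) + (0)·1 = 0 ⇒ exp(V) = 0
  r3: exp(t) + (-1)·1 = 0 ⇒ exp(t) = 1
Π_1 = D^-1 · t · c

["-1", "0", "0", "1", "1"]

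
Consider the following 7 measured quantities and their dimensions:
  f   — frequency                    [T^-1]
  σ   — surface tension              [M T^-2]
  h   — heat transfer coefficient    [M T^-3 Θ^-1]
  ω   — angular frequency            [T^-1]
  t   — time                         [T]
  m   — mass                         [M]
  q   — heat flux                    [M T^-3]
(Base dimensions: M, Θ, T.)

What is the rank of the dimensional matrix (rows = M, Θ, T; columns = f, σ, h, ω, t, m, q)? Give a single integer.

3

Write exponents as rows M,Θ,T / cols f,σ,h,ω,t,m,q:
  M: [ 0  1  1  0  0  1  1]
  Θ: [ 0  0 -1  0  0  0  0]
  T: [-1 -2 -3 -1  1  0 -3]
Row reduction gives pivot columns f,σ,h; rank = 3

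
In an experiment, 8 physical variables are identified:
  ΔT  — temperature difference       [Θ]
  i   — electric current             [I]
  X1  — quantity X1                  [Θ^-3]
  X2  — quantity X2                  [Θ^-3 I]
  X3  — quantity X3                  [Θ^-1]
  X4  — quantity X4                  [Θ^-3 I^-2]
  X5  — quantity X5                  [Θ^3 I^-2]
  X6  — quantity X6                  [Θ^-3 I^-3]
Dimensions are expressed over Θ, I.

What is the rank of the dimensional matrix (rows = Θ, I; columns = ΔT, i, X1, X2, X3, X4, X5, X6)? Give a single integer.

Write exponents as rows Θ,I / cols ΔT,i,X1,X2,X3,X4,X5,X6:
  Θ: [ 1  0 -3 -3 -1 -3  3 -3]
  I: [ 0  1  0  1  0 -2 -2 -3]
RREF → pivots at {ΔT,i} ⇒ r = 2

2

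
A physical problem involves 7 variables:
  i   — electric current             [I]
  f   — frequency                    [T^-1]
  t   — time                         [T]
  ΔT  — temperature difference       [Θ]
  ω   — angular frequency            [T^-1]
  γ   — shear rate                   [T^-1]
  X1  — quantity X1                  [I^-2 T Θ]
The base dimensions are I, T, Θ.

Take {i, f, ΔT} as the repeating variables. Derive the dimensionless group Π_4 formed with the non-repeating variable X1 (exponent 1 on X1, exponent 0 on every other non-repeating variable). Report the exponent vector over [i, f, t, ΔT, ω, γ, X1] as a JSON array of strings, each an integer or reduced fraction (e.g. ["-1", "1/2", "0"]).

["2", "1", "0", "-1", "0", "0", "1"]

Write exponents as rows I,T,Θ / cols i,f,t,ΔT,ω,γ,X1:
  I: [ 1  0  0  0  0  0 -2]
  T: [ 0 -1  1  0 -1 -1  1]
  Θ: [ 0  0  0  1  0  0  1]
Echelon form has 3 nonzero rows (pivots: i,f,ΔT)
Pivot set = {i,f,ΔT}, free = {t,ω,γ,X1}
RREF:
  r0: [   1    0    0    0    0    0   -2]
  r1: [   0    1   -1    0    1    1   -1]
  r2: [   0    0    0    1    0    0    1]
Fix exponent of X1 at 1, t at 0, ω at 0, γ at 0; solve each RREF row for its pivot's exponent:
  r0: exp(i) + (-2)·1 = 0 ⇒ exp(i) = 2
  r1: exp(f) + (-1)·1 = 0 ⇒ exp(f) = 1
  r2: exp(ΔT) + (1)·1 = 0 ⇒ exp(ΔT) = -1
Π_4 = i^2 · f · ΔT^-1 · X1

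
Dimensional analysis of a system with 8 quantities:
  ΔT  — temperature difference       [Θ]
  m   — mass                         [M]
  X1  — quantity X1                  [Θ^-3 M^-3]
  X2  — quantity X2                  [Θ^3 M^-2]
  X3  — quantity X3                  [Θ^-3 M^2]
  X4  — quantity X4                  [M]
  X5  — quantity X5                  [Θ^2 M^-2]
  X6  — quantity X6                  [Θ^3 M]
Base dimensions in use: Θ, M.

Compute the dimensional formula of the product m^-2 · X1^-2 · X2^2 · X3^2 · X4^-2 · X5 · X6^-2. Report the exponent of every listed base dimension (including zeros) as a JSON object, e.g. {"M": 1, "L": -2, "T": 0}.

Dimensional matrix (Θ×M by ΔT×m×X1×X2×X3×X4×X5×X6):
  Θ: [ 1  0 -3  3 -3  0  2  3]
  M: [ 0  1 -3 -2  2  1 -2  1]
  [Θ]: (-2)·0+(-2)·-3+(2)·3+(2)·-3+(-2)·0+(1)·2+(-2)·3 = 2
  [M]: (-2)·1+(-2)·-3+(2)·-2+(2)·2+(-2)·1+(1)·-2+(-2)·1 = -2
⇒ Θ^2 M^-2

{"Θ": 2, "M": -2}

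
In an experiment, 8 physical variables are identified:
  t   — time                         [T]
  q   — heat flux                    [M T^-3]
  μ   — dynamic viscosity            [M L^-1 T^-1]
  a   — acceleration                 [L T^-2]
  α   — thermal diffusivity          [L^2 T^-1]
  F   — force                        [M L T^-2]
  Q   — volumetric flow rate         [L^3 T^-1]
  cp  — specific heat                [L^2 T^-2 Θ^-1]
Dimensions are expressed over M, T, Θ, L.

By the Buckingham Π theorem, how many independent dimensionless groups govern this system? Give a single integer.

4

Exponent matrix [M,T,Θ,L] × [t,q,μ,a,α,F,Q,cp]:
  M: [ 0  1  1  0  0  1  0  0]
  T: [ 1 -3 -1 -2 -1 -2 -1 -2]
  Θ: [ 0  0  0  0  0  0  0 -1]
  L: [ 0  0 -1  1  2  1  3  2]
RREF → pivots at {t,q,μ,cp} ⇒ r = 4
8 vars − rank 4 = 4 Π groups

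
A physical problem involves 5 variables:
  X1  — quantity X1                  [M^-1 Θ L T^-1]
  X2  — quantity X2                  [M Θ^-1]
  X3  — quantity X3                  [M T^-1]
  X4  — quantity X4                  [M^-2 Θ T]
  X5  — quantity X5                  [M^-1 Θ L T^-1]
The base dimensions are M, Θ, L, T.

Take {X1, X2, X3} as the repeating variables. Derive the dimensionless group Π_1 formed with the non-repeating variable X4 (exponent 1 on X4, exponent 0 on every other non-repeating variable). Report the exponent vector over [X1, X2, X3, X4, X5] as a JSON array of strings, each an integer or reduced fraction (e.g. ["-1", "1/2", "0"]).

Write exponents as rows M,Θ,L,T / cols X1,X2,X3,X4,X5:
  M: [-1  1  1 -2 -1]
  Θ: [ 1 -1  0  1  1]
  L: [ 1  0  0  0  1]
  T: [-1  0 -1  1 -1]
Row reduction gives pivot columns X1,X2,X3; rank = 3
Pivot set = {X1,X2,X3}, free = {X4,X5}
RREF:
  r0: [   1    0    0    0    1]
  r1: [   0    1    0   -1    0]
  r2: [   0    0    1   -1    0]
  r3: [   0    0    0    0    0]
Fix exponent of X4 at 1, X5 at 0; solve each RREF row for its pivot's exponent:
  r0: exp(X1) + (0)·1 = 0 ⇒ exp(X1) = 0
  r1: exp(X2) + (-1)·1 = 0 ⇒ exp(X2) = 1
  r2: exp(X3) + (-1)·1 = 0 ⇒ exp(X3) = 1
Π_1 = X2 · X3 · X4

["0", "1", "1", "1", "0"]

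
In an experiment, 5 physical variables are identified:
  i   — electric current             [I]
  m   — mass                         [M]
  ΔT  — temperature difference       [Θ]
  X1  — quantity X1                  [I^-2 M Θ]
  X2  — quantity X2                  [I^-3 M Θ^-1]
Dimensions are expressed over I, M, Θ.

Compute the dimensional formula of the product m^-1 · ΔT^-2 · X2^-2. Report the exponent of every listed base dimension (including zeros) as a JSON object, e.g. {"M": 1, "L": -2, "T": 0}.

Write exponents as rows I,M,Θ / cols i,m,ΔT,X1,X2:
  I: [ 1  0  0 -2 -3]
  M: [ 0  1  0  1  1]
  Θ: [ 0  0  1  1 -1]
  [I]: (-1)·0+(-2)·0+(-2)·-3 = 6
  [M]: (-1)·1+(-2)·0+(-2)·1 = -3
  [Θ]: (-1)·0+(-2)·1+(-2)·-1 = 0
⇒ I^6 M^-3

{"I": 6, "M": -3, "Θ": 0}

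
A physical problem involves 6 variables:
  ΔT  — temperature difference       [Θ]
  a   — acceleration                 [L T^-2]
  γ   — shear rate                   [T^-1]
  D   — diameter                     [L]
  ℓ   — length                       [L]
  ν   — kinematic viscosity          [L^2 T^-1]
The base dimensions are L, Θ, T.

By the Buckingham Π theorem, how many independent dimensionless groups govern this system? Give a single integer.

3

Write exponents as rows L,Θ,T / cols ΔT,a,γ,D,ℓ,ν:
  L: [ 0  1  0  1  1  2]
  Θ: [ 1  0  0  0  0  0]
  T: [ 0 -2 -1  0  0 -1]
Echelon form has 3 nonzero rows (pivots: ΔT,a,γ)
6 vars − rank 3 = 3 Π groups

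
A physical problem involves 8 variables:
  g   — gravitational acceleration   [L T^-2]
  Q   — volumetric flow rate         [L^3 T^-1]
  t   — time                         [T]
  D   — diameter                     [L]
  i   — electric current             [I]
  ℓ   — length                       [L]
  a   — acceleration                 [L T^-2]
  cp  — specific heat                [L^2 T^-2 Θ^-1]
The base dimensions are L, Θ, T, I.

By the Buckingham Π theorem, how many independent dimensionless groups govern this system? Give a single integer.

Exponent matrix [L,Θ,T,I] × [g,Q,t,D,i,ℓ,a,cp]:
  L: [ 1  3  0  1  0  1  1  2]
  Θ: [ 0  0  0  0  0  0  0 -1]
  T: [-2 -1  1  0  0  0 -2 -2]
  I: [ 0  0  0  0  1  0  0  0]
Row reduction gives pivot columns g,Q,i,cp; rank = 4
8 vars − rank 4 = 4 Π groups

4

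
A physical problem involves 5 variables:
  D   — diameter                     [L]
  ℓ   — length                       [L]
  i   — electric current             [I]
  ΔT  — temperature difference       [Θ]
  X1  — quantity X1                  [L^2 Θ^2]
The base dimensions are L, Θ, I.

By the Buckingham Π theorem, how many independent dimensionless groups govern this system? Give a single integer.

Dimensional matrix (L×Θ×I by D×ℓ×i×ΔT×X1):
  L: [ 1  1  0  0  2]
  Θ: [ 0  0  0  1  2]
  I: [ 0  0  1  0  0]
Row reduction gives pivot columns D,i,ΔT; rank = 3
n=5, r=3 ⇒ 2 dimensionless groups

2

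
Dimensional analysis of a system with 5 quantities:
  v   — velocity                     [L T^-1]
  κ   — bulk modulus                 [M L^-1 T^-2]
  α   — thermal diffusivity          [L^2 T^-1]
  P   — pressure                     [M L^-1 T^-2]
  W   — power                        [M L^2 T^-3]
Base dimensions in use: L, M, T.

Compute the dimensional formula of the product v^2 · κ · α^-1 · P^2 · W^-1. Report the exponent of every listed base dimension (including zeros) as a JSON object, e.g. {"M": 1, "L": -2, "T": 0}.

{"L": -5, "M": 2, "T": -4}

Dimensional matrix (L×M×T by v×κ×α×P×W):
  L: [ 1 -1  2 -1  2]
  M: [ 0  1  0  1  1]
  T: [-1 -2 -1 -2 -3]
  [L]: (2)·1+(1)·-1+(-1)·2+(2)·-1+(-1)·2 = -5
  [M]: (2)·0+(1)·1+(-1)·0+(2)·1+(-1)·1 = 2
  [T]: (2)·-1+(1)·-2+(-1)·-1+(2)·-2+(-1)·-3 = -4
⇒ L^-5 M^2 T^-4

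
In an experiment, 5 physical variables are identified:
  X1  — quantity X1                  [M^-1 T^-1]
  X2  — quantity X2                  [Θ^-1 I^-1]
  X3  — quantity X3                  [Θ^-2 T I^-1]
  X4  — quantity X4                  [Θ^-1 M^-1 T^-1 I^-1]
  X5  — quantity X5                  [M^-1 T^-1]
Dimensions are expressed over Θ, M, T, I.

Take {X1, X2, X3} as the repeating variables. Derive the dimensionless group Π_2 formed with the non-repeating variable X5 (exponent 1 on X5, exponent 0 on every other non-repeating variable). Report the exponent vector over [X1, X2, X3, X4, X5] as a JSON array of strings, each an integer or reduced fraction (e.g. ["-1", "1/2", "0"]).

Write exponents as rows Θ,M,T,I / cols X1,X2,X3,X4,X5:
  Θ: [ 0 -1 -2 -1  0]
  M: [-1  0  0 -1 -1]
  T: [-1  0  1 -1 -1]
  I: [ 0 -1 -1 -1  0]
RREF → pivots at {X1,X2,X3} ⇒ r = 3
Pivot set = {X1,X2,X3}, free = {X4,X5}
RREF:
  r0: [   1    0    0    1    1]
  r1: [   0    1    0    1    0]
  r2: [   0    0    1    0    0]
  r3: [   0    0    0    0    0]
Fix exponent of X5 at 1, X4 at 0; solve each RREF row for its pivot's exponent:
  r0: exp(X1) + (1)·1 = 0 ⇒ exp(X1) = -1
  r1: exp(X2) + (0)·1 = 0 ⇒ exp(X2) = 0
  r2: exp(X3) + (0)·1 = 0 ⇒ exp(X3) = 0
Π_2 = X1^-1 · X5

["-1", "0", "0", "0", "1"]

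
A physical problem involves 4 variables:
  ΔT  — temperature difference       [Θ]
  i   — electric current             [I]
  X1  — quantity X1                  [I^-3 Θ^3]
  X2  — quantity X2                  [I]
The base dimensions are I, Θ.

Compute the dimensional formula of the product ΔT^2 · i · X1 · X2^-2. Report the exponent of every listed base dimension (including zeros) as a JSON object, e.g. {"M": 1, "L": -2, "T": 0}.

{"I": -4, "Θ": 5}

Dimensional matrix (I×Θ by ΔT×i×X1×X2):
  I: [ 0  1 -3  1]
  Θ: [ 1  0  3  0]
  [I]: (2)·0+(1)·1+(1)·-3+(-2)·1 = -4
  [Θ]: (2)·1+(1)·0+(1)·3+(-2)·0 = 5
⇒ I^-4 Θ^5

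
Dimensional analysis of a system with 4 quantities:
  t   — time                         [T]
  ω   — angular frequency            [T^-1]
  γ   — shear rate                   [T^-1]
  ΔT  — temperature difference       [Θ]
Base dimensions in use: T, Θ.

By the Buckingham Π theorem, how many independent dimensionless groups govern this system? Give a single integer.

Exponent matrix [T,Θ] × [t,ω,γ,ΔT]:
  T: [ 1 -1 -1  0]
  Θ: [ 0  0  0  1]
RREF → pivots at {t,ΔT} ⇒ r = 2
n=4, r=2 ⇒ 2 dimensionless groups

2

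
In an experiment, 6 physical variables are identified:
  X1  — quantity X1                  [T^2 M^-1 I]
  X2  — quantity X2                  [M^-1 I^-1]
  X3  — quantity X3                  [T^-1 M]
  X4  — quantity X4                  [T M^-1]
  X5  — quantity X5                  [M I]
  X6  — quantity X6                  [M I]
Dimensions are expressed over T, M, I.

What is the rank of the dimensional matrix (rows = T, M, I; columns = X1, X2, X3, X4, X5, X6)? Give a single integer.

2

Write exponents as rows T,M,I / cols X1,X2,X3,X4,X5,X6:
  T: [ 2  0 -1  1  0  0]
  M: [-1 -1  1 -1  1  1]
  I: [ 1 -1  0  0  1  1]
Echelon form has 2 nonzero rows (pivots: X1,X2)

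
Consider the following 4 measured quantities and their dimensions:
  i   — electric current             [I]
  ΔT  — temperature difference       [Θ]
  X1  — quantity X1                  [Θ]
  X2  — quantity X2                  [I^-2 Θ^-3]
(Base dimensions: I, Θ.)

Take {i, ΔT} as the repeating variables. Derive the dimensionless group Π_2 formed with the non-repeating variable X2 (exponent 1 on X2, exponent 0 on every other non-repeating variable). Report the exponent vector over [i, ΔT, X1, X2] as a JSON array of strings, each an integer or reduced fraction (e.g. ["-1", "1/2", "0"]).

["2", "3", "0", "1"]

Exponent matrix [I,Θ] × [i,ΔT,X1,X2]:
  I: [ 1  0  0 -2]
  Θ: [ 0  1  1 -3]
Echelon form has 2 nonzero rows (pivots: i,ΔT)
Pivot set = {i,ΔT}, free = {X1,X2}
RREF:
  r0: [   1    0    0   -2]
  r1: [   0    1    1   -3]
Fix exponent of X2 at 1, X1 at 0; solve each RREF row for its pivot's exponent:
  r0: exp(i) + (-2)·1 = 0 ⇒ exp(i) = 2
  r1: exp(ΔT) + (-3)·1 = 0 ⇒ exp(ΔT) = 3
Π_2 = i^2 · ΔT^3 · X2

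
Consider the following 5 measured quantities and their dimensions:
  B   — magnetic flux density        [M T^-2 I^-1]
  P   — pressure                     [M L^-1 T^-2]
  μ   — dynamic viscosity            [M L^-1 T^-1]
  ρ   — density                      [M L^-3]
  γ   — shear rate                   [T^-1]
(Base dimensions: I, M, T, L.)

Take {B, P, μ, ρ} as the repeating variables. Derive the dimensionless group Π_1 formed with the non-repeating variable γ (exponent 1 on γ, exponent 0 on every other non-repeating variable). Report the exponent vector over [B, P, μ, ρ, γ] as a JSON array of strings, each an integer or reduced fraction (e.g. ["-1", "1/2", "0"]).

["0", "-1", "1", "0", "1"]

Exponent matrix [I,M,T,L] × [B,P,μ,ρ,γ]:
  I: [-1  0  0  0  0]
  M: [ 1  1  1  1  0]
  T: [-2 -2 -1  0 -1]
  L: [ 0 -1 -1 -3  0]
Row reduction gives pivot columns B,P,μ,ρ; rank = 4
Repeat: B,P,μ,ρ; free: γ
RREF:
  r0: [   1    0    0    0    0]
  r1: [   0    1    0    0    1]
  r2: [   0    0    1    0   -1]
  r3: [   0    0    0    1    0]
Fix exponent of γ at 1; solve each RREF row for its pivot's exponent:
  r0: exp(B) + (0)·1 = 0 ⇒ exp(B) = 0
  r1: exp(P) + (1)·1 = 0 ⇒ exp(P) = -1
  r2: exp(μ) + (-1)·1 = 0 ⇒ exp(μ) = 1
  r3: exp(ρ) + (0)·1 = 0 ⇒ exp(ρ) = 0
Π_1 = P^-1 · μ · γ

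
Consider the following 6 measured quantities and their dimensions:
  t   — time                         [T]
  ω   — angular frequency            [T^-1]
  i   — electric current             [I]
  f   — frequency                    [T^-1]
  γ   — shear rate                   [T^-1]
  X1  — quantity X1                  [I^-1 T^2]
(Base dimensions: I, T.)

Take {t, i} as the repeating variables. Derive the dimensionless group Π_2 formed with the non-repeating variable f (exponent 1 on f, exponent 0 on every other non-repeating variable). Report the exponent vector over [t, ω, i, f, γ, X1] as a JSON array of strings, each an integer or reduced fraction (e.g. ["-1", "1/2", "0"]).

["1", "0", "0", "1", "0", "0"]

Write exponents as rows I,T / cols t,ω,i,f,γ,X1:
  I: [ 0  0  1  0  0 -1]
  T: [ 1 -1  0 -1 -1  2]
Echelon form has 2 nonzero rows (pivots: t,i)
Repeat: t,i; free: ω,f,γ,X1
RREF:
  r0: [   1   -1    0   -1   -1    2]
  r1: [   0    0    1    0    0   -1]
Fix exponent of f at 1, ω at 0, γ at 0, X1 at 0; solve each RREF row for its pivot's exponent:
  r0: exp(t) + (-1)·1 = 0 ⇒ exp(t) = 1
  r1: exp(i) + (0)·1 = 0 ⇒ exp(i) = 0
Π_2 = t · f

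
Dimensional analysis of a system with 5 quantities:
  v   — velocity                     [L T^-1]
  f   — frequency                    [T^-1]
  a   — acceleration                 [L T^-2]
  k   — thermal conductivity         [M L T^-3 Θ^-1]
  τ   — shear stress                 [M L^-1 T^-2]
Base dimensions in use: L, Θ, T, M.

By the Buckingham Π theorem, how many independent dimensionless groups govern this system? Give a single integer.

Write exponents as rows L,Θ,T,M / cols v,f,a,k,τ:
  L: [ 1  0  1  1 -1]
  Θ: [ 0  0  0 -1  0]
  T: [-1 -1 -2 -3 -2]
  M: [ 0  0  0  1  1]
Echelon form has 4 nonzero rows (pivots: v,f,k,τ)
Π count = n − r = 5 − 4 = 1

1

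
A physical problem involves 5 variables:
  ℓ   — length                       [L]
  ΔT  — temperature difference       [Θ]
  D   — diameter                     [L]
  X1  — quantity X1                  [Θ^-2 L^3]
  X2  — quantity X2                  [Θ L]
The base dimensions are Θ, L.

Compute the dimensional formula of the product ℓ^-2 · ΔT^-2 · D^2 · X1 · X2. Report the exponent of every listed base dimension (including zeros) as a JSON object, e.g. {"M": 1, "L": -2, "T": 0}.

Write exponents as rows Θ,L / cols ℓ,ΔT,D,X1,X2:
  Θ: [ 0  1  0 -2  1]
  L: [ 1  0  1  3  1]
  [Θ]: (-2)·0+(-2)·1+(2)·0+(1)·-2+(1)·1 = -3
  [L]: (-2)·1+(-2)·0+(2)·1+(1)·3+(1)·1 = 4
⇒ Θ^-3 L^4

{"Θ": -3, "L": 4}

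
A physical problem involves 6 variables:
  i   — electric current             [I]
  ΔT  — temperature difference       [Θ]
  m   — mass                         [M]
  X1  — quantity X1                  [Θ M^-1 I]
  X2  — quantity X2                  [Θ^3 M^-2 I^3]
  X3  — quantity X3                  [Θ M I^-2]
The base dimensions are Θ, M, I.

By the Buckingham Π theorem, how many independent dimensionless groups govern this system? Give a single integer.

Write exponents as rows Θ,M,I / cols i,ΔT,m,X1,X2,X3:
  Θ: [ 0  1  0  1  3  1]
  M: [ 0  0  1 -1 -2  1]
  I: [ 1  0  0  1  3 -2]
Row reduction gives pivot columns i,ΔT,m; rank = 3
Π count = n − r = 6 − 3 = 3

3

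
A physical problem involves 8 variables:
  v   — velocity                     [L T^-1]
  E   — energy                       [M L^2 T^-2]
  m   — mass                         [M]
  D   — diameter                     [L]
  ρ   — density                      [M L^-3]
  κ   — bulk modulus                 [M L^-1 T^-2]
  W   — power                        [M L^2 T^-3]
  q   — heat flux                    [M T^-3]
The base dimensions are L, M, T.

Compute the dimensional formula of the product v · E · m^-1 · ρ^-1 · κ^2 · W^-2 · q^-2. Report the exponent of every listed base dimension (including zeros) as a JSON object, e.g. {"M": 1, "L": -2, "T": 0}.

{"L": 0, "M": -3, "T": 5}

Write exponents as rows L,M,T / cols v,E,m,D,ρ,κ,W,q:
  L: [ 1  2  0  1 -3 -1  2  0]
  M: [ 0  1  1  0  1  1  1  1]
  T: [-1 -2  0  0  0 -2 -3 -3]
  [L]: (1)·1+(1)·2+(-1)·0+(-1)·-3+(2)·-1+(-2)·2+(-2)·0 = 0
  [M]: (1)·0+(1)·1+(-1)·1+(-1)·1+(2)·1+(-2)·1+(-2)·1 = -3
  [T]: (1)·-1+(1)·-2+(-1)·0+(-1)·0+(2)·-2+(-2)·-3+(-2)·-3 = 5
⇒ M^-3 T^5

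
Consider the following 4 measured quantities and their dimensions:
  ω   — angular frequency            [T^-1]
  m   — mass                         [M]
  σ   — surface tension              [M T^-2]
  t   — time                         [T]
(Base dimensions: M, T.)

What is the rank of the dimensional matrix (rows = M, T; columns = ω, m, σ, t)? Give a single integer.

2

Exponent matrix [M,T] × [ω,m,σ,t]:
  M: [ 0  1  1  0]
  T: [-1  0 -2  1]
RREF → pivots at {ω,m} ⇒ r = 2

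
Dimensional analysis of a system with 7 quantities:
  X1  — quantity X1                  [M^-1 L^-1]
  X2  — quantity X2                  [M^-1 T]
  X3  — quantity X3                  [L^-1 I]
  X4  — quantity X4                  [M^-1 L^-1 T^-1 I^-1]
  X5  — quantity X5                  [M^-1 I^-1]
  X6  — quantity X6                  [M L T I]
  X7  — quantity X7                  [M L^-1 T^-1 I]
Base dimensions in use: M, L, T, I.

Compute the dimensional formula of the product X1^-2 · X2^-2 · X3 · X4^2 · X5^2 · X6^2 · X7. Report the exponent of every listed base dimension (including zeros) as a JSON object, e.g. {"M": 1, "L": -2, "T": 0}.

{"M": 3, "L": 0, "T": -3, "I": 0}

Dimensional matrix (M×L×T×I by X1×X2×X3×X4×X5×X6×X7):
  M: [-1 -1  0 -1 -1  1  1]
  L: [-1  0 -1 -1  0  1 -1]
  T: [ 0  1  0 -1  0  1 -1]
  I: [ 0  0  1 -1 -1  1  1]
  [M]: (-2)·-1+(-2)·-1+(1)·0+(2)·-1+(2)·-1+(2)·1+(1)·1 = 3
  [L]: (-2)·-1+(-2)·0+(1)·-1+(2)·-1+(2)·0+(2)·1+(1)·-1 = 0
  [T]: (-2)·0+(-2)·1+(1)·0+(2)·-1+(2)·0+(2)·1+(1)·-1 = -3
  [I]: (-2)·0+(-2)·0+(1)·1+(2)·-1+(2)·-1+(2)·1+(1)·1 = 0
⇒ M^3 T^-3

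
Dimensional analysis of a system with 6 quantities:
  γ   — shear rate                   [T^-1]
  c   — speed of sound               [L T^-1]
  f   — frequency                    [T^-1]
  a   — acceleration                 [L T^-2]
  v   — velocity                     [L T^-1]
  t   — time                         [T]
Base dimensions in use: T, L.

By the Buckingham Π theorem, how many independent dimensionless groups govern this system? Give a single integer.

Dimensional matrix (T×L by γ×c×f×a×v×t):
  T: [-1 -1 -1 -2 -1  1]
  L: [ 0  1  0  1  1  0]
Row reduction gives pivot columns γ,c; rank = 2
6 vars − rank 2 = 4 Π groups

4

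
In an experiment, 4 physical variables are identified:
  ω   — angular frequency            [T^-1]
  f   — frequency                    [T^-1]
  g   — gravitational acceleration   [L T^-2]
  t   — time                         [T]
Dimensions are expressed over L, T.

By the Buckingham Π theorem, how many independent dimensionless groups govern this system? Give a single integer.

2

Write exponents as rows L,T / cols ω,f,g,t:
  L: [ 0  0  1  0]
  T: [-1 -1 -2  1]
RREF → pivots at {ω,g} ⇒ r = 2
n=4, r=2 ⇒ 2 dimensionless groups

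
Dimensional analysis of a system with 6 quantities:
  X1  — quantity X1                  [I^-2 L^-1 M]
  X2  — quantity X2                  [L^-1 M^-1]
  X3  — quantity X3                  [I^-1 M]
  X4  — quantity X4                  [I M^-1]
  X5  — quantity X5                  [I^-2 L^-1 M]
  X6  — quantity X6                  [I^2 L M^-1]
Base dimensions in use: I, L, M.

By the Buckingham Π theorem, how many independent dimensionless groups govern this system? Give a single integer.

4

Write exponents as rows I,L,M / cols X1,X2,X3,X4,X5,X6:
  I: [-2  0 -1  1 -2  2]
  L: [-1 -1  0  0 -1  1]
  M: [ 1 -1  1 -1  1 -1]
Row reduction gives pivot columns X1,X2; rank = 2
n=6, r=2 ⇒ 4 dimensionless groups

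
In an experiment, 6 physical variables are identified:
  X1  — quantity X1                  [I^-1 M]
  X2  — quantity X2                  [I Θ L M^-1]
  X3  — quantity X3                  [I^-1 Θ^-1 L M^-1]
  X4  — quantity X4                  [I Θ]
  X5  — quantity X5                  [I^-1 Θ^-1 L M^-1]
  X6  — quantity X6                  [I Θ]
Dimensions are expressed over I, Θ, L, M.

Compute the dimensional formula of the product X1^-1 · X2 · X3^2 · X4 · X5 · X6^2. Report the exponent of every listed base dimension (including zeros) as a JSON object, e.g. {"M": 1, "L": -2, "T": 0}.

Exponent matrix [I,Θ,L,M] × [X1,X2,X3,X4,X5,X6]:
  I: [-1  1 -1  1 -1  1]
  Θ: [ 0  1 -1  1 -1  1]
  L: [ 0  1  1  0  1  0]
  M: [ 1 -1 -1  0 -1  0]
  [I]: (-1)·-1+(1)·1+(2)·-1+(1)·1+(1)·-1+(2)·1 = 2
  [Θ]: (-1)·0+(1)·1+(2)·-1+(1)·1+(1)·-1+(2)·1 = 1
  [L]: (-1)·0+(1)·1+(2)·1+(1)·0+(1)·1+(2)·0 = 4
  [M]: (-1)·1+(1)·-1+(2)·-1+(1)·0+(1)·-1+(2)·0 = -5
⇒ I^2 Θ L^4 M^-5

{"I": 2, "Θ": 1, "L": 4, "M": -5}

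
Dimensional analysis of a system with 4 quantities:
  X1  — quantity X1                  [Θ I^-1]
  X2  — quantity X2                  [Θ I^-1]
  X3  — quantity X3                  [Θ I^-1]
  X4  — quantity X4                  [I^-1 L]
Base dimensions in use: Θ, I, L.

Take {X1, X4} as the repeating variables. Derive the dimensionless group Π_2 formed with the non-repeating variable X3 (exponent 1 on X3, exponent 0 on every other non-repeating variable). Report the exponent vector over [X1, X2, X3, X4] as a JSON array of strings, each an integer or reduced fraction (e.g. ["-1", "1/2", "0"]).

Exponent matrix [Θ,I,L] × [X1,X2,X3,X4]:
  Θ: [ 1  1  1  0]
  I: [-1 -1 -1 -1]
  L: [ 0  0  0  1]
RREF → pivots at {X1,X4} ⇒ r = 2
Repeat: X1,X4; free: X2,X3
RREF:
  r0: [   1    1    1    0]
  r1: [   0    0    0    1]
  r2: [   0    0    0    0]
Fix exponent of X3 at 1, X2 at 0; solve each RREF row for its pivot's exponent:
  r0: exp(X1) + (1)·1 = 0 ⇒ exp(X1) = -1
  r1: exp(X4) + (0)·1 = 0 ⇒ exp(X4) = 0
Π_2 = X1^-1 · X3

["-1", "0", "1", "0"]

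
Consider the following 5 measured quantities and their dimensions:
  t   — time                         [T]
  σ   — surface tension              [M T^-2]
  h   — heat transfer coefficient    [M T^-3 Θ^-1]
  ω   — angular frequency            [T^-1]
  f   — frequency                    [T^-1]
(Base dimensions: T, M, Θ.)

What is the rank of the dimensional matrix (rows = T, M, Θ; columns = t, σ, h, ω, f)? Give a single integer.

3

Exponent matrix [T,M,Θ] × [t,σ,h,ω,f]:
  T: [ 1 -2 -3 -1 -1]
  M: [ 0  1  1  0  0]
  Θ: [ 0  0 -1  0  0]
Row reduction gives pivot columns t,σ,h; rank = 3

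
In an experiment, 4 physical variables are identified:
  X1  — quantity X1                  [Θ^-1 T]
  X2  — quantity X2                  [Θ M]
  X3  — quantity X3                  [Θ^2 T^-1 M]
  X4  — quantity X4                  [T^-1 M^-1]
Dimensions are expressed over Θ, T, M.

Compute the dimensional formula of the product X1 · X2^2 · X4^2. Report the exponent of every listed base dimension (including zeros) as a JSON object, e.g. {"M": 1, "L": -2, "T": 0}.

{"Θ": 1, "T": -1, "M": 0}

Write exponents as rows Θ,T,M / cols X1,X2,X3,X4:
  Θ: [-1  1  2  0]
  T: [ 1  0 -1 -1]
  M: [ 0  1  1 -1]
  [Θ]: (1)·-1+(2)·1+(2)·0 = 1
  [T]: (1)·1+(2)·0+(2)·-1 = -1
  [M]: (1)·0+(2)·1+(2)·-1 = 0
⇒ Θ T^-1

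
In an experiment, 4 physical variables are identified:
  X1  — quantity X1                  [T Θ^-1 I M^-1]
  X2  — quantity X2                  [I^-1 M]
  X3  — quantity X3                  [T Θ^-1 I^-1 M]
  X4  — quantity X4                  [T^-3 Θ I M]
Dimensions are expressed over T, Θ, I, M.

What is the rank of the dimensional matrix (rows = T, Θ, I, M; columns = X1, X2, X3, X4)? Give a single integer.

Dimensional matrix (T×Θ×I×M by X1×X2×X3×X4):
  T: [ 1  0  1 -3]
  Θ: [-1  0 -1  1]
  I: [ 1 -1 -1  1]
  M: [-1  1  1  1]
RREF → pivots at {X1,X2,X4} ⇒ r = 3

3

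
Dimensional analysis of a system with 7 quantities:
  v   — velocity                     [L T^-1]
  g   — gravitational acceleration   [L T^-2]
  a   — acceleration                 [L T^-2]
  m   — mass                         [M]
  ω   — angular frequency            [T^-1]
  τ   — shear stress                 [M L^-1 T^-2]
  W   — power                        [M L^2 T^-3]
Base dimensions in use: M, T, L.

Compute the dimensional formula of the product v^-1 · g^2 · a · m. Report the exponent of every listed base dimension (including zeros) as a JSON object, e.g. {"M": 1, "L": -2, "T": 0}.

Exponent matrix [M,T,L] × [v,g,a,m,ω,τ,W]:
  M: [ 0  0  0  1  0  1  1]
  T: [-1 -2 -2  0 -1 -2 -3]
  L: [ 1  1  1  0  0 -1  2]
  [M]: (-1)·0+(2)·0+(1)·0+(1)·1 = 1
  [T]: (-1)·-1+(2)·-2+(1)·-2+(1)·0 = -5
  [L]: (-1)·1+(2)·1+(1)·1+(1)·0 = 2
⇒ M T^-5 L^2

{"M": 1, "T": -5, "L": 2}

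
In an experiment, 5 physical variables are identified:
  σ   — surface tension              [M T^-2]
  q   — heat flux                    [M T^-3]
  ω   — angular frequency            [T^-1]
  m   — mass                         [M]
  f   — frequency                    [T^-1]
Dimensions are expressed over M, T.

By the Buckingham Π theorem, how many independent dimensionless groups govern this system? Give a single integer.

Dimensional matrix (M×T by σ×q×ω×m×f):
  M: [ 1  1  0  1  0]
  T: [-2 -3 -1  0 -1]
RREF → pivots at {σ,q} ⇒ r = 2
n=5, r=2 ⇒ 3 dimensionless groups

3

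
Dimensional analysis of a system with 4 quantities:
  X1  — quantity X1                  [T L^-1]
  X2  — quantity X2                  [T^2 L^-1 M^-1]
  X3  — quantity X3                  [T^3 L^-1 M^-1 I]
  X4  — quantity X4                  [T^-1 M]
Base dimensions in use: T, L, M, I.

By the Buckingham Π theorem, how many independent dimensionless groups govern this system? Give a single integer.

1

Write exponents as rows T,L,M,I / cols X1,X2,X3,X4:
  T: [ 1  2  3 -1]
  L: [-1 -1 -1  0]
  M: [ 0 -1 -1  1]
  I: [ 0  0  1  0]
Row reduction gives pivot columns X1,X2,X3; rank = 3
4 vars − rank 3 = 1 Π group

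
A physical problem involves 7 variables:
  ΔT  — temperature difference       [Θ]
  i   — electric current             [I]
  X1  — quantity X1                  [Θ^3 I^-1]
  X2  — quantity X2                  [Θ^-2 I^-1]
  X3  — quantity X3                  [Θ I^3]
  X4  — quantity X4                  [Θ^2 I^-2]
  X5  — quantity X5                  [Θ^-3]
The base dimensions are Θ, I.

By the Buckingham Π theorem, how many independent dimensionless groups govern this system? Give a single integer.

Dimensional matrix (Θ×I by ΔT×i×X1×X2×X3×X4×X5):
  Θ: [ 1  0  3 -2  1  2 -3]
  I: [ 0  1 -1 -1  3 -2  0]
Echelon form has 2 nonzero rows (pivots: ΔT,i)
Π count = n − r = 7 − 2 = 5

5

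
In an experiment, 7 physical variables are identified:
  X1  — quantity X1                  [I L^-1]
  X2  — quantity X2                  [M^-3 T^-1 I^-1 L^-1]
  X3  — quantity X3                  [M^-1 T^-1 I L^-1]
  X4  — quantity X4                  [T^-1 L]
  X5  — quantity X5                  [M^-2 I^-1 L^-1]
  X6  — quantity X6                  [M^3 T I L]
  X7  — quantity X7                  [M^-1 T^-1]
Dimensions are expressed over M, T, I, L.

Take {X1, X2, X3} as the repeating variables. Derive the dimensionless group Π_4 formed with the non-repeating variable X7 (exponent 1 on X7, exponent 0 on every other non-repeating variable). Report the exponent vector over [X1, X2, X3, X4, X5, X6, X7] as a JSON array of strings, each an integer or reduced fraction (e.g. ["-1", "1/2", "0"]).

Dimensional matrix (M×T×I×L by X1×X2×X3×X4×X5×X6×X7):
  M: [ 0 -3 -1  0 -2  3 -1]
  T: [ 0 -1 -1 -1  0  1 -1]
  I: [ 1 -1  1  0 -1  1  0]
  L: [-1 -1 -1  1 -1  1  0]
Row reduction gives pivot columns X1,X2,X3; rank = 3
Pivot set = {X1,X2,X3}, free = {X4,X5,X6,X7}
RREF:
  r0: [   1    0    0   -2    1    0   -1]
  r1: [   0    1    0 -1/2    1   -1    0]
  r2: [   0    0    1  3/2   -1    0    1]
  r3: [   0    0    0    0    0    0    0]
Fix exponent of X7 at 1, X4 at 0, X5 at 0, X6 at 0; solve each RREF row for its pivot's exponent:
  r0: exp(X1) + (-1)·1 = 0 ⇒ exp(X1) = 1
  r1: exp(X2) + (0)·1 = 0 ⇒ exp(X2) = 0
  r2: exp(X3) + (1)·1 = 0 ⇒ exp(X3) = -1
Π_4 = X1 · X3^-1 · X7

["1", "0", "-1", "0", "0", "0", "1"]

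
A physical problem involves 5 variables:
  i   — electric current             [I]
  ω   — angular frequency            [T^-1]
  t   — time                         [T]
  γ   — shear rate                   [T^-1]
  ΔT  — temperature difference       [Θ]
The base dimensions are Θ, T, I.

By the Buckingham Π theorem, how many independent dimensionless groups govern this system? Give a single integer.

2

Dimensional matrix (Θ×T×I by i×ω×t×γ×ΔT):
  Θ: [ 0  0  0  0  1]
  T: [ 0 -1  1 -1  0]
  I: [ 1  0  0  0  0]
RREF → pivots at {i,ω,ΔT} ⇒ r = 3
n=5, r=3 ⇒ 2 dimensionless groups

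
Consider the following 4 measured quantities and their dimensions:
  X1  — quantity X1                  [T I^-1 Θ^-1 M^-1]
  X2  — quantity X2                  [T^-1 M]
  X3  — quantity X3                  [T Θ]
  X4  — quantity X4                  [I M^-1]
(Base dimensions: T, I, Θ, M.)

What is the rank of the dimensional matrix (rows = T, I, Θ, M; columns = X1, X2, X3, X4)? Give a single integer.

3

Exponent matrix [T,I,Θ,M] × [X1,X2,X3,X4]:
  T: [ 1 -1  1  0]
  I: [-1  0  0  1]
  Θ: [-1  0  1  0]
  M: [-1  1  0 -1]
RREF → pivots at {X1,X2,X3} ⇒ r = 3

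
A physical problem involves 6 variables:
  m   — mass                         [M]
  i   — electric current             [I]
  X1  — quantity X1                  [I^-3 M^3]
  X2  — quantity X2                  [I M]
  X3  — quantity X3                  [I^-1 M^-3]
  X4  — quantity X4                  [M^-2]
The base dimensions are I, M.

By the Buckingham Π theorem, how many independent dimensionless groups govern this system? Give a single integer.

4

Write exponents as rows I,M / cols m,i,X1,X2,X3,X4:
  I: [ 0  1 -3  1 -1  0]
  M: [ 1  0  3  1 -3 -2]
Echelon form has 2 nonzero rows (pivots: m,i)
n=6, r=2 ⇒ 4 dimensionless groups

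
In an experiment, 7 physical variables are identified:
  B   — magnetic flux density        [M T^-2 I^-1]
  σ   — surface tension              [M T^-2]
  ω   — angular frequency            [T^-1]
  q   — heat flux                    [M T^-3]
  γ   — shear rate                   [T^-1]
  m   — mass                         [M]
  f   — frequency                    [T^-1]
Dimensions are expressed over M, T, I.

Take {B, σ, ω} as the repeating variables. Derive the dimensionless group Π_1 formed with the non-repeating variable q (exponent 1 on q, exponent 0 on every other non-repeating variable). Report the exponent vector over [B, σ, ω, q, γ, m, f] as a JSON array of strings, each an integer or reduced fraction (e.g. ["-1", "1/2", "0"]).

Dimensional matrix (M×T×I by B×σ×ω×q×γ×m×f):
  M: [ 1  1  0  1  0  1  0]
  T: [-2 -2 -1 -3 -1  0 -1]
  I: [-1  0  0  0  0  0  0]
RREF → pivots at {B,σ,ω} ⇒ r = 3
Repeat: B,σ,ω; free: q,γ,m,f
RREF:
  r0: [   1    0    0    0    0    0    0]
  r1: [   0    1    0    1    0    1    0]
  r2: [   0    0    1    1    1   -2    1]
Fix exponent of q at 1, γ at 0, m at 0, f at 0; solve each RREF row for its pivot's exponent:
  r0: exp(B) + (0)·1 = 0 ⇒ exp(B) = 0
  r1: exp(σ) + (1)·1 = 0 ⇒ exp(σ) = -1
  r2: exp(ω) + (1)·1 = 0 ⇒ exp(ω) = -1
Π_1 = σ^-1 · ω^-1 · q

["0", "-1", "-1", "1", "0", "0", "0"]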